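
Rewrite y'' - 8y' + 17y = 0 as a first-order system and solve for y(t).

Let x_1 = y, x_2 = y'. Then x_1' = x_2 and x_2' = -17x_1 + 8x_2.
A = [[0,1],[-17,8]]; det(A-λI) = λ^2 - 8λ + 17.
Eigenvalues λ = 4 ± i.

y(t) = K_1e^(4t)cos(t) + K_2e^(4t)sin(t)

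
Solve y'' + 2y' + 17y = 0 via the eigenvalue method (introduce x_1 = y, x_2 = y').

y(t) = K_1e^(-t)cos(4t) + K_2e^(-t)sin(4t)

Let x_1 = y, x_2 = y'. Then x_1' = x_2 and x_2' = -17x_1 - 2x_2.
A = [[0,1],[-17,-2]]; det(A-λI) = λ^2 + 2λ + 17.
Eigenvalues λ = -1 ± 4i.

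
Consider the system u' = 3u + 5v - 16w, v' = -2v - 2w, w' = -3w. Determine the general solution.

u(t) = C_1e^(-3t) - C_2e^(-2t) + C_3e^(3t), v(t) = 2C_1e^(-3t) + C_2e^(-2t), w(t) = C_1e^(-3t)

Coefficient matrix A = [[3, 5, -16], [0, -2, -2], [0, 0, -3]].
det(A - λI) = 0 gives eigenvalues λ = -3, -2, 3.
For λ=-3: eigenvector (1,2,1).
For λ=-2: eigenvector (-1,1,0).
For λ=3: eigenvector (1,0,0).
General solution: C_1e^(-3t)(1,2,1) + C_2e^(-2t)(-1,1,0) + C_3e^(3t)(1,0,0).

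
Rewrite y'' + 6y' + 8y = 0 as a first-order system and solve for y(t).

Let x_1 = y, x_2 = y'. Then x_1' = x_2 and x_2' = -8x_1 - 6x_2.
A = [[0,1],[-8,-6]]; det(A-λI) = λ^2 + 6λ + 8.
Eigenvalues λ = -4, -2 with eigenvectors (1,-4), (1,-2).

y(t) = c_1e^(-4t) + c_2e^(-2t)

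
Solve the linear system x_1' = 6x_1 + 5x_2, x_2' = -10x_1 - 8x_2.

Coefficient matrix A = [[6, 5], [-10, -8]].
Characteristic polynomial det(A - λI) = λ^2 + 2λ + 2 = 0.
Eigenvalues λ = -1 ± i (complex conjugate pair).
For λ=-1+i: an eigenvector is (1,-1) - i(2,-3) = (1 - 2i, -1 + 3i).
A real fundamental pair from Re and Im of e^((-1+i)t)v: X_1 = e^(-t)(cos(t)·(1,-1) + sin(t)·(2,-3)), X_2 = e^(-t)(sin(t)·(1,-1) - cos(t)·(2,-3)).
General solution: c_1X_1 + c_2X_2.

x_1(t) = 2c_1e^(-t)sin(t) + c_1e^(-t)cos(t) + c_2e^(-t)sin(t) - 2c_2e^(-t)cos(t), x_2(t) = -3c_1e^(-t)sin(t) - c_1e^(-t)cos(t) - c_2e^(-t)sin(t) + 3c_2e^(-t)cos(t)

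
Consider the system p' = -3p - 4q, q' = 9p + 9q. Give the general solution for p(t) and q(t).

Coefficient matrix A = [[-3, -4], [9, 9]].
Characteristic polynomial det(A - λI) = λ^2 - 6λ + 9 = 0.
Single eigenvalue λ = 3 with algebraic multiplicity 2.
Eigenvector v = (-2,3); generalized eigenvector w with (A-λI)w=v is (-1,2).
General solution: e^(3t)[c_1·v + c_2·(t·v + w)].

p(t) = -2c_1e^(3t) - 2c_2te^(3t) - c_2e^(3t), q(t) = 3c_1e^(3t) + 3c_2te^(3t) + 2c_2e^(3t)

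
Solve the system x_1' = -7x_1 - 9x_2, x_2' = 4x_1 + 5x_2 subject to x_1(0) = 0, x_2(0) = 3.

Coefficient matrix A = [[-7, -9], [4, 5]].
Characteristic polynomial det(A - λI) = λ^2 + 2λ + 1 = 0.
Single eigenvalue λ = -1 with algebraic multiplicity 2.
Eigenvector v = (3,-2); generalized eigenvector w with (A-λI)w=v is (1,-1).
General solution: e^(-t)[c_1·v + c_2·(t·v + w)].
Applying x_1(0)=0, x_2(0)=3 gives c_1=3, c_2=-9.

x_1(t) = -27te^(-t), x_2(t) = 18te^(-t) + 3e^(-t)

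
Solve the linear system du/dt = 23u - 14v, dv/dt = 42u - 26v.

Coefficient matrix A = [[23, -14], [42, -26]].
Characteristic polynomial det(A - λI) = λ^2 + 3λ - 10 = 0.
Eigenvalues λ = -5, 2.
For λ=-5: (A-λI) row 1 is [28, -14], so an eigenvector is (-1, -2).
For λ=2: (A-λI) row 1 is [21, -14], so an eigenvector is (2, 3).
General solution: C_1e^(-5t)(-1,-2) + C_2e^(2t)(2,3).

u(t) = -C_1e^(-5t) + 2C_2e^(2t), v(t) = -2C_1e^(-5t) + 3C_2e^(2t)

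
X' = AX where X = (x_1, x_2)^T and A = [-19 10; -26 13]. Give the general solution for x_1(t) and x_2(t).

Coefficient matrix A = [[-19, 10], [-26, 13]].
Characteristic polynomial det(A - λI) = λ^2 + 6λ + 13 = 0.
Eigenvalues λ = -3 ± 2i (complex conjugate pair).
For λ=-3+2i: an eigenvector is (-2,-3) - i(1,2) = (-2 - i, -3 - 2i).
A real fundamental pair from Re and Im of e^((-3+2i)t)v: X_1 = e^(-3t)(cos(2t)·(-2,-3) + sin(2t)·(1,2)), X_2 = e^(-3t)(sin(2t)·(-2,-3) - cos(2t)·(1,2)).
General solution: K_1X_1 + K_2X_2.

x_1(t) = K_1e^(-3t)sin(2t) - 2K_1e^(-3t)cos(2t) - 2K_2e^(-3t)sin(2t) - K_2e^(-3t)cos(2t), x_2(t) = 2K_1e^(-3t)sin(2t) - 3K_1e^(-3t)cos(2t) - 3K_2e^(-3t)sin(2t) - 2K_2e^(-3t)cos(2t)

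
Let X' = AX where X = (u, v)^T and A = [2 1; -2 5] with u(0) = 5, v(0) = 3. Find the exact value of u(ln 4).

-64

A = [[2,1],[-2,5]]; eigenvalues λ = 3, 4.
Eigenvectors: (-1,-1) for λ=3, (-1,-2) for λ=4.
From the initial condition, c_1 = -7, c_2 = 2.
u(ln 4) = (-7)(4^3)(-1) + (2)(4^4)(-1) = -64.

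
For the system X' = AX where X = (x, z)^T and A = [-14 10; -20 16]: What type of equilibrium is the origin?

saddle

A = [[-14,10],[-20,16]]; det(A-λI) = λ^2 - 2λ - 24.
λ = -4, 6: opposite signs.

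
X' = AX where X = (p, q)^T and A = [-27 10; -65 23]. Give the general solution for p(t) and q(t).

p(t) = c_1e^(-2t)sin(5t) + c_1e^(-2t)cos(5t) + c_2e^(-2t)sin(5t) - c_2e^(-2t)cos(5t), q(t) = 2c_1e^(-2t)sin(5t) + 3c_1e^(-2t)cos(5t) + 3c_2e^(-2t)sin(5t) - 2c_2e^(-2t)cos(5t)

Coefficient matrix A = [[-27, 10], [-65, 23]].
Characteristic polynomial det(A - λI) = λ^2 + 4λ + 29 = 0.
Eigenvalues λ = -2 ± 5i (complex conjugate pair).
For λ=-2+5i: an eigenvector is (1,3) - i(1,2) = (1 - i, 3 - 2i).
A real fundamental pair from Re and Im of e^((-2+5i)t)v: X_1 = e^(-2t)(cos(5t)·(1,3) + sin(5t)·(1,2)), X_2 = e^(-2t)(sin(5t)·(1,3) - cos(5t)·(1,2)).
General solution: c_1X_1 + c_2X_2.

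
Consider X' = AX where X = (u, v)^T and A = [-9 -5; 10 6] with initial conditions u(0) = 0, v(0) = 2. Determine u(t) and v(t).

Coefficient matrix A = [[-9, -5], [10, 6]].
Characteristic polynomial det(A - λI) = λ^2 + 3λ - 4 = 0.
Eigenvalues λ = 1, -4.
For λ=1: (A-λI) row 1 is [-10, -5], so an eigenvector is (1, -2).
For λ=-4: (A-λI) row 1 is [-5, -5], so an eigenvector is (1, -1).
General solution: c_1e^(t)(1,-2) + c_2e^(-4t)(1,-1).
Applying u(0)=0, v(0)=2 gives c_1=-2, c_2=2.

u(t) = -2e^(t) + 2e^(-4t), v(t) = 4e^(t) - 2e^(-4t)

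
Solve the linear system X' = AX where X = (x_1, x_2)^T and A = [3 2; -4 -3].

x_1(t) = c_1e^(-t) + c_2e^(t), x_2(t) = -2c_1e^(-t) - c_2e^(t)

Coefficient matrix A = [[3, 2], [-4, -3]].
Characteristic polynomial det(A - λI) = λ^2 - 1 = 0.
Eigenvalues λ = -1, 1.
For λ=-1: (A-λI) row 1 is [4, 2], so an eigenvector is (1, -2).
For λ=1: (A-λI) row 1 is [2, 2], so an eigenvector is (1, -1).
General solution: c_1e^(-t)(1,-2) + c_2e^(t)(1,-1).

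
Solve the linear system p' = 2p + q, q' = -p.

Coefficient matrix A = [[2, 1], [-1, 0]].
Characteristic polynomial det(A - λI) = λ^2 - 2λ + 1 = 0.
Single eigenvalue λ = 1 with algebraic multiplicity 2.
Eigenvector v = (1,-1); generalized eigenvector w with (A-λI)w=v is (2,-1).
General solution: e^(t)[c_1·v + c_2·(t·v + w)].

p(t) = c_1e^(t) + c_2te^(t) + 2c_2e^(t), q(t) = -c_1e^(t) - c_2te^(t) - c_2e^(t)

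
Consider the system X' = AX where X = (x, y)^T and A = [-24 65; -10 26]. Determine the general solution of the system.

x(t) = -3K_1e^(t)sin(5t) - 2K_1e^(t)cos(5t) - 2K_2e^(t)sin(5t) + 3K_2e^(t)cos(5t), y(t) = -K_1e^(t)sin(5t) - K_1e^(t)cos(5t) - K_2e^(t)sin(5t) + K_2e^(t)cos(5t)

Coefficient matrix A = [[-24, 65], [-10, 26]].
Characteristic polynomial det(A - λI) = λ^2 - 2λ + 26 = 0.
Eigenvalues λ = 1 ± 5i (complex conjugate pair).
For λ=1+5i: an eigenvector is (-2,-1) - i(-3,-1) = (-2 + 3i, -1 + i).
A real fundamental pair from Re and Im of e^((1+5i)t)v: X_1 = e^(t)(cos(5t)·(-2,-1) + sin(5t)·(-3,-1)), X_2 = e^(t)(sin(5t)·(-2,-1) - cos(5t)·(-3,-1)).
General solution: K_1X_1 + K_2X_2.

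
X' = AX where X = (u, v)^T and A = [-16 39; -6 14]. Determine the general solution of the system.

u(t) = 3c_1e^(-t)sin(3t) + 2c_1e^(-t)cos(3t) + 2c_2e^(-t)sin(3t) - 3c_2e^(-t)cos(3t), v(t) = c_1e^(-t)sin(3t) + c_1e^(-t)cos(3t) + c_2e^(-t)sin(3t) - c_2e^(-t)cos(3t)

Coefficient matrix A = [[-16, 39], [-6, 14]].
Characteristic polynomial det(A - λI) = λ^2 + 2λ + 10 = 0.
Eigenvalues λ = -1 ± 3i (complex conjugate pair).
For λ=-1+3i: an eigenvector is (2,1) - i(3,1) = (2 - 3i, 1 - i).
A real fundamental pair from Re and Im of e^((-1+3i)t)v: X_1 = e^(-t)(cos(3t)·(2,1) + sin(3t)·(3,1)), X_2 = e^(-t)(sin(3t)·(2,1) - cos(3t)·(3,1)).
General solution: c_1X_1 + c_2X_2.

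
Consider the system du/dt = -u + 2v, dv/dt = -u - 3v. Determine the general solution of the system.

u(t) = K_1e^(-2t)sin(t) - K_1e^(-2t)cos(t) - K_2e^(-2t)sin(t) - K_2e^(-2t)cos(t), v(t) = K_1e^(-2t)cos(t) + K_2e^(-2t)sin(t)

Coefficient matrix A = [[-1, 2], [-1, -3]].
Characteristic polynomial det(A - λI) = λ^2 + 4λ + 5 = 0.
Eigenvalues λ = -2 ± i (complex conjugate pair).
For λ=-2+i: an eigenvector is (-1,1) - i(1,0) = (-1 - i, 1).
A real fundamental pair from Re and Im of e^((-2+i)t)v: X_1 = e^(-2t)(cos(t)·(-1,1) + sin(t)·(1,0)), X_2 = e^(-2t)(sin(t)·(-1,1) - cos(t)·(1,0)).
General solution: K_1X_1 + K_2X_2.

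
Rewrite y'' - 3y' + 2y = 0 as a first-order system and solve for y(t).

y(t) = K_1e^(t) + K_2e^(2t)

Let x_1 = y, x_2 = y'. Then x_1' = x_2 and x_2' = -2x_1 + 3x_2.
A = [[0,1],[-2,3]]; det(A-λI) = λ^2 - 3λ + 2.
Eigenvalues λ = 1, 2 with eigenvectors (1,1), (1,2).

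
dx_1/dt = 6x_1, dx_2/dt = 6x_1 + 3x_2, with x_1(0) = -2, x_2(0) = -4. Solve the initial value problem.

x_1(t) = -2e^(6t), x_2(t) = -4e^(6t)

Coefficient matrix A = [[6, 0], [6, 3]].
Characteristic polynomial det(A - λI) = λ^2 - 9λ + 18 = 0.
Eigenvalues λ = 6, 3.
For λ=6: (A-λI) row 2 is [6, -3], so an eigenvector is (-1, -2).
For λ=3: (A-λI) row 1 is [3, 0], so an eigenvector is (0, 1).
General solution: c_1e^(6t)(-1,-2) + c_2e^(3t)(0,1).
Applying x_1(0)=-2, x_2(0)=-4 gives c_1=2, c_2=0.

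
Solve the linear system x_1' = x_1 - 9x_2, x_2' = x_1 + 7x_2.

x_1(t) = -3C_1e^(4t) - 3C_2te^(4t) - 2C_2e^(4t), x_2(t) = C_1e^(4t) + C_2te^(4t) + C_2e^(4t)

Coefficient matrix A = [[1, -9], [1, 7]].
Characteristic polynomial det(A - λI) = λ^2 - 8λ + 16 = 0.
Single eigenvalue λ = 4 with algebraic multiplicity 2.
Eigenvector v = (-3,1); generalized eigenvector w with (A-λI)w=v is (-2,1).
General solution: e^(4t)[C_1·v + C_2·(t·v + w)].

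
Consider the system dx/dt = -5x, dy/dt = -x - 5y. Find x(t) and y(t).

x(t) = -K_2e^(-5t), y(t) = K_1e^(-5t) + K_2te^(-5t) - 2K_2e^(-5t)

Coefficient matrix A = [[-5, 0], [-1, -5]].
Characteristic polynomial det(A - λI) = λ^2 + 10λ + 25 = 0.
Single eigenvalue λ = -5 with algebraic multiplicity 2.
Eigenvector v = (0,1); generalized eigenvector w with (A-λI)w=v is (-1,-2).
General solution: e^(-5t)[K_1·v + K_2·(t·v + w)].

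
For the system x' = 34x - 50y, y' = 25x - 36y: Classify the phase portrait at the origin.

stable spiral

A = [[34,-50],[25,-36]]; det(A-λI) = λ^2 + 2λ + 26.
λ = -1 ± 5i: negative real part.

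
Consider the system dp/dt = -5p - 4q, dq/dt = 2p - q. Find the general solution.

p(t) = -c_1e^(-3t)sin(2t) + c_1e^(-3t)cos(2t) + c_2e^(-3t)sin(2t) + c_2e^(-3t)cos(2t), q(t) = c_1e^(-3t)sin(2t) - c_2e^(-3t)cos(2t)

Coefficient matrix A = [[-5, -4], [2, -1]].
Characteristic polynomial det(A - λI) = λ^2 + 6λ + 13 = 0.
Eigenvalues λ = -3 ± 2i (complex conjugate pair).
For λ=-3+2i: an eigenvector is (1,0) - i(-1,1) = (1 + i, 0 - i).
A real fundamental pair from Re and Im of e^((-3+2i)t)v: X_1 = e^(-3t)(cos(2t)·(1,0) + sin(2t)·(-1,1)), X_2 = e^(-3t)(sin(2t)·(1,0) - cos(2t)·(-1,1)).
General solution: c_1X_1 + c_2X_2.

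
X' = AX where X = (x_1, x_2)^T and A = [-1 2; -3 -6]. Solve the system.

x_1(t) = K_1e^(-3t) - 2K_2e^(-4t), x_2(t) = -K_1e^(-3t) + 3K_2e^(-4t)

Coefficient matrix A = [[-1, 2], [-3, -6]].
Characteristic polynomial det(A - λI) = λ^2 + 7λ + 12 = 0.
Eigenvalues λ = -3, -4.
For λ=-3: (A-λI) row 1 is [2, 2], so an eigenvector is (1, -1).
For λ=-4: (A-λI) row 1 is [3, 2], so an eigenvector is (-2, 3).
General solution: K_1e^(-3t)(1,-1) + K_2e^(-4t)(-2,3).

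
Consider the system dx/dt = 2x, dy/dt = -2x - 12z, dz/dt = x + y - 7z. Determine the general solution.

x(t) = C_1e^(2t), y(t) = -C_1e^(2t) - 3C_2e^(-4t) + 4C_3e^(-3t), z(t) = -C_2e^(-4t) + C_3e^(-3t)

Coefficient matrix A = [[2, 0, 0], [-2, 0, -12], [1, 1, -7]].
det(A - λI) = 0 gives eigenvalues λ = 2, -4, -3.
For λ=2: eigenvector (1,-1,0).
For λ=-4: eigenvector (0,-3,-1).
For λ=-3: eigenvector (0,4,1).
General solution: C_1e^(2t)(1,-1,0) + C_2e^(-4t)(0,-3,-1) + C_3e^(-3t)(0,4,1).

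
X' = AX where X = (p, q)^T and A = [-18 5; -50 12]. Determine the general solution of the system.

p(t) = c_1e^(-3t)cos(5t) + c_2e^(-3t)sin(5t), q(t) = -c_1e^(-3t)sin(5t) + 3c_1e^(-3t)cos(5t) + 3c_2e^(-3t)sin(5t) + c_2e^(-3t)cos(5t)

Coefficient matrix A = [[-18, 5], [-50, 12]].
Characteristic polynomial det(A - λI) = λ^2 + 6λ + 34 = 0.
Eigenvalues λ = -3 ± 5i (complex conjugate pair).
For λ=-3+5i: an eigenvector is (1,3) - i(0,-1) = (1, 3 + i).
A real fundamental pair from Re and Im of e^((-3+5i)t)v: X_1 = e^(-3t)(cos(5t)·(1,3) + sin(5t)·(0,-1)), X_2 = e^(-3t)(sin(5t)·(1,3) - cos(5t)·(0,-1)).
General solution: c_1X_1 + c_2X_2.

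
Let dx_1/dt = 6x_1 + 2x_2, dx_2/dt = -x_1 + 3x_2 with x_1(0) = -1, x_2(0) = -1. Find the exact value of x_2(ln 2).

A = [[6,2],[-1,3]]; eigenvalues λ = 5, 4.
Eigenvectors: (2,-1) for λ=5, (-1,1) for λ=4.
From the initial condition, c_1 = -2, c_2 = -3.
x_2(ln 2) = (-2)(2^5)(-1) + (-3)(2^4)(1) = 16.

16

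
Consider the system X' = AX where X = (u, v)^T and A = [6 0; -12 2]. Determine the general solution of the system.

Coefficient matrix A = [[6, 0], [-12, 2]].
Characteristic polynomial det(A - λI) = λ^2 - 8λ + 12 = 0.
Eigenvalues λ = 6, 2.
For λ=6: (A-λI) row 2 is [-12, -4], so an eigenvector is (1, -3).
For λ=2: (A-λI) row 1 is [4, 0], so an eigenvector is (0, 1).
General solution: K_1e^(6t)(1,-3) + K_2e^(2t)(0,1).

u(t) = K_1e^(6t), v(t) = -3K_1e^(6t) + K_2e^(2t)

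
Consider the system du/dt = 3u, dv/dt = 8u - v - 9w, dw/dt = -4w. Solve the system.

u(t) = C_3e^(3t), v(t) = 3C_1e^(-4t) + C_2e^(-t) + 2C_3e^(3t), w(t) = C_1e^(-4t)

Coefficient matrix A = [[3, 0, 0], [8, -1, -9], [0, 0, -4]].
det(A - λI) = 0 gives eigenvalues λ = -4, -1, 3.
For λ=-4: eigenvector (0,3,1).
For λ=-1: eigenvector (0,1,0).
For λ=3: eigenvector (1,2,0).
General solution: C_1e^(-4t)(0,3,1) + C_2e^(-t)(0,1,0) + C_3e^(3t)(1,2,0).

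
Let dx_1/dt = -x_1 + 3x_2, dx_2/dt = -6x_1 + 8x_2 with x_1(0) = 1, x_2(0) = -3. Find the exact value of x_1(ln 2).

A = [[-1,3],[-6,8]]; eigenvalues λ = 2, 5.
Eigenvectors: (-1,-1) for λ=2, (1,2) for λ=5.
From the initial condition, c_1 = -5, c_2 = -4.
x_1(ln 2) = (-5)(2^2)(-1) + (-4)(2^5)(1) = -108.

-108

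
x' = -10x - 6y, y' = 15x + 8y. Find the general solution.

Coefficient matrix A = [[-10, -6], [15, 8]].
Characteristic polynomial det(A - λI) = λ^2 + 2λ + 10 = 0.
Eigenvalues λ = -1 ± 3i (complex conjugate pair).
For λ=-1+3i: an eigenvector is (-1,2) - i(-1,1) = (-1 + i, 2 - i).
A real fundamental pair from Re and Im of e^((-1+3i)t)v: X_1 = e^(-t)(cos(3t)·(-1,2) + sin(3t)·(-1,1)), X_2 = e^(-t)(sin(3t)·(-1,2) - cos(3t)·(-1,1)).
General solution: c_1X_1 + c_2X_2.

x(t) = -c_1e^(-t)sin(3t) - c_1e^(-t)cos(3t) - c_2e^(-t)sin(3t) + c_2e^(-t)cos(3t), y(t) = c_1e^(-t)sin(3t) + 2c_1e^(-t)cos(3t) + 2c_2e^(-t)sin(3t) - c_2e^(-t)cos(3t)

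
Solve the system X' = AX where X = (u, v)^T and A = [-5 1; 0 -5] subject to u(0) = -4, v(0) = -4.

u(t) = -4te^(-5t) - 4e^(-5t), v(t) = -4e^(-5t)

Coefficient matrix A = [[-5, 1], [0, -5]].
Characteristic polynomial det(A - λI) = λ^2 + 10λ + 25 = 0.
Single eigenvalue λ = -5 with algebraic multiplicity 2.
Eigenvector v = (1,0); generalized eigenvector w with (A-λI)w=v is (-3,1).
General solution: e^(-5t)[K_1·v + K_2·(t·v + w)].
Applying u(0)=-4, v(0)=-4 gives K_1=-16, K_2=-4.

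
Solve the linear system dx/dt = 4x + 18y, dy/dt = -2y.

Coefficient matrix A = [[4, 18], [0, -2]].
Characteristic polynomial det(A - λI) = λ^2 - 2λ - 8 = 0.
Eigenvalues λ = 4, -2.
For λ=4: (A-λI) row 1 is [0, 18], so an eigenvector is (1, 0).
For λ=-2: (A-λI) row 1 is [6, 18], so an eigenvector is (3, -1).
General solution: C_1e^(4t)(1,0) + C_2e^(-2t)(3,-1).

x(t) = C_1e^(4t) + 3C_2e^(-2t), y(t) = -C_2e^(-2t)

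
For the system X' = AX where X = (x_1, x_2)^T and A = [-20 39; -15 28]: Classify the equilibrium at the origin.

unstable spiral

A = [[-20,39],[-15,28]]; det(A-λI) = λ^2 - 8λ + 25.
λ = 4 ± 3i: positive real part.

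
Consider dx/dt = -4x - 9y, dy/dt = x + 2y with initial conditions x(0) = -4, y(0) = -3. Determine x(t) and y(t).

x(t) = 39te^(-t) - 4e^(-t), y(t) = -13te^(-t) - 3e^(-t)

Coefficient matrix A = [[-4, -9], [1, 2]].
Characteristic polynomial det(A - λI) = λ^2 + 2λ + 1 = 0.
Single eigenvalue λ = -1 with algebraic multiplicity 2.
Eigenvector v = (-3,1); generalized eigenvector w with (A-λI)w=v is (1,0).
General solution: e^(-t)[c_1·v + c_2·(t·v + w)].
Applying x(0)=-4, y(0)=-3 gives c_1=-3, c_2=-13.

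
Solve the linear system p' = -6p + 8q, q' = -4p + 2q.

Coefficient matrix A = [[-6, 8], [-4, 2]].
Characteristic polynomial det(A - λI) = λ^2 + 4λ + 20 = 0.
Eigenvalues λ = -2 ± 4i (complex conjugate pair).
For λ=-2+4i: an eigenvector is (-1,0) - i(1,1) = (-1 - i, 0 - i).
A real fundamental pair from Re and Im of e^((-2+4i)t)v: X_1 = e^(-2t)(cos(4t)·(-1,0) + sin(4t)·(1,1)), X_2 = e^(-2t)(sin(4t)·(-1,0) - cos(4t)·(1,1)).
General solution: K_1X_1 + K_2X_2.

p(t) = K_1e^(-2t)sin(4t) - K_1e^(-2t)cos(4t) - K_2e^(-2t)sin(4t) - K_2e^(-2t)cos(4t), q(t) = K_1e^(-2t)sin(4t) - K_2e^(-2t)cos(4t)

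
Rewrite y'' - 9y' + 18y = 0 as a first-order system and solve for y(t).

Let x_1 = y, x_2 = y'. Then x_1' = x_2 and x_2' = -18x_1 + 9x_2.
A = [[0,1],[-18,9]]; det(A-λI) = λ^2 - 9λ + 18.
Eigenvalues λ = 6, 3 with eigenvectors (1,6), (1,3).

y(t) = C_1e^(6t) + C_2e^(3t)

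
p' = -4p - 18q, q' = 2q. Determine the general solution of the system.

Coefficient matrix A = [[-4, -18], [0, 2]].
Characteristic polynomial det(A - λI) = λ^2 + 2λ - 8 = 0.
Eigenvalues λ = 2, -4.
For λ=2: (A-λI) row 1 is [-6, -18], so an eigenvector is (-3, 1).
For λ=-4: (A-λI) row 1 is [0, -18], so an eigenvector is (-1, 0).
General solution: K_1e^(2t)(-3,1) + K_2e^(-4t)(-1,0).

p(t) = -3K_1e^(2t) - K_2e^(-4t), q(t) = K_1e^(2t)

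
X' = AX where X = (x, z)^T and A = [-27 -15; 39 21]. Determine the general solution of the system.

Coefficient matrix A = [[-27, -15], [39, 21]].
Characteristic polynomial det(A - λI) = λ^2 + 6λ + 18 = 0.
Eigenvalues λ = -3 ± 3i (complex conjugate pair).
For λ=-3+3i: an eigenvector is (1,-2) - i(2,-3) = (1 - 2i, -2 + 3i).
A real fundamental pair from Re and Im of e^((-3+3i)t)v: X_1 = e^(-3t)(cos(3t)·(1,-2) + sin(3t)·(2,-3)), X_2 = e^(-3t)(sin(3t)·(1,-2) - cos(3t)·(2,-3)).
General solution: c_1X_1 + c_2X_2.

x(t) = 2c_1e^(-3t)sin(3t) + c_1e^(-3t)cos(3t) + c_2e^(-3t)sin(3t) - 2c_2e^(-3t)cos(3t), z(t) = -3c_1e^(-3t)sin(3t) - 2c_1e^(-3t)cos(3t) - 2c_2e^(-3t)sin(3t) + 3c_2e^(-3t)cos(3t)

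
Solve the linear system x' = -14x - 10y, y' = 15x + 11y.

x(t) = -C_1e^(-4t) - 2C_2e^(t), y(t) = C_1e^(-4t) + 3C_2e^(t)

Coefficient matrix A = [[-14, -10], [15, 11]].
Characteristic polynomial det(A - λI) = λ^2 + 3λ - 4 = 0.
Eigenvalues λ = -4, 1.
For λ=-4: (A-λI) row 1 is [-10, -10], so an eigenvector is (-1, 1).
For λ=1: (A-λI) row 1 is [-15, -10], so an eigenvector is (-2, 3).
General solution: C_1e^(-4t)(-1,1) + C_2e^(t)(-2,3).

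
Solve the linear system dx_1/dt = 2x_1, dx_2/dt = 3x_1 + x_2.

x_1(t) = C_1e^(2t), x_2(t) = 3C_1e^(2t) - C_2e^(t)

Coefficient matrix A = [[2, 0], [3, 1]].
Characteristic polynomial det(A - λI) = λ^2 - 3λ + 2 = 0.
Eigenvalues λ = 2, 1.
For λ=2: (A-λI) row 2 is [3, -1], so an eigenvector is (1, 3).
For λ=1: (A-λI) row 1 is [1, 0], so an eigenvector is (0, -1).
General solution: C_1e^(2t)(1,3) + C_2e^(t)(0,-1).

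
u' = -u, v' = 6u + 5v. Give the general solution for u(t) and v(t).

Coefficient matrix A = [[-1, 0], [6, 5]].
Characteristic polynomial det(A - λI) = λ^2 - 4λ - 5 = 0.
Eigenvalues λ = 5, -1.
For λ=5: (A-λI) row 1 is [-6, 0], so an eigenvector is (0, 1).
For λ=-1: (A-λI) row 2 is [6, 6], so an eigenvector is (1, -1).
General solution: c_1e^(5t)(0,1) + c_2e^(-t)(1,-1).

u(t) = c_2e^(-t), v(t) = c_1e^(5t) - c_2e^(-t)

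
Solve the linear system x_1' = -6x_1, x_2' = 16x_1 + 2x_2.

Coefficient matrix A = [[-6, 0], [16, 2]].
Characteristic polynomial det(A - λI) = λ^2 + 4λ - 12 = 0.
Eigenvalues λ = -6, 2.
For λ=-6: (A-λI) row 2 is [16, 8], so an eigenvector is (1, -2).
For λ=2: (A-λI) row 1 is [-8, 0], so an eigenvector is (0, 1).
General solution: K_1e^(-6t)(1,-2) + K_2e^(2t)(0,1).

x_1(t) = K_1e^(-6t), x_2(t) = -2K_1e^(-6t) + K_2e^(2t)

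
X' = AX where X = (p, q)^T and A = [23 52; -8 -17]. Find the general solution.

p(t) = -2c_1e^(3t)sin(4t) - 3c_1e^(3t)cos(4t) - 3c_2e^(3t)sin(4t) + 2c_2e^(3t)cos(4t), q(t) = c_1e^(3t)sin(4t) + c_1e^(3t)cos(4t) + c_2e^(3t)sin(4t) - c_2e^(3t)cos(4t)

Coefficient matrix A = [[23, 52], [-8, -17]].
Characteristic polynomial det(A - λI) = λ^2 - 6λ + 25 = 0.
Eigenvalues λ = 3 ± 4i (complex conjugate pair).
For λ=3+4i: an eigenvector is (-3,1) - i(-2,1) = (-3 + 2i, 1 - i).
A real fundamental pair from Re and Im of e^((3+4i)t)v: X_1 = e^(3t)(cos(4t)·(-3,1) + sin(4t)·(-2,1)), X_2 = e^(3t)(sin(4t)·(-3,1) - cos(4t)·(-2,1)).
General solution: c_1X_1 + c_2X_2.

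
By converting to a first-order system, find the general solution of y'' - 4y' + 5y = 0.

Let x_1 = y, x_2 = y'. Then x_1' = x_2 and x_2' = -5x_1 + 4x_2.
A = [[0,1],[-5,4]]; det(A-λI) = λ^2 - 4λ + 5.
Eigenvalues λ = 2 ± i.

y(t) = C_1e^(2t)cos(t) + C_2e^(2t)sin(t)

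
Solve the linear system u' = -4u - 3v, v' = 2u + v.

u(t) = -3K_1e^(-2t) + K_2e^(-t), v(t) = 2K_1e^(-2t) - K_2e^(-t)

Coefficient matrix A = [[-4, -3], [2, 1]].
Characteristic polynomial det(A - λI) = λ^2 + 3λ + 2 = 0.
Eigenvalues λ = -2, -1.
For λ=-2: (A-λI) row 1 is [-2, -3], so an eigenvector is (-3, 2).
For λ=-1: (A-λI) row 1 is [-3, -3], so an eigenvector is (1, -1).
General solution: K_1e^(-2t)(-3,2) + K_2e^(-t)(1,-1).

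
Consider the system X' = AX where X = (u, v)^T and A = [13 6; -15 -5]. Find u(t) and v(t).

u(t) = K_1e^(4t)sin(3t) + K_1e^(4t)cos(3t) + K_2e^(4t)sin(3t) - K_2e^(4t)cos(3t), v(t) = -2K_1e^(4t)sin(3t) - K_1e^(4t)cos(3t) - K_2e^(4t)sin(3t) + 2K_2e^(4t)cos(3t)

Coefficient matrix A = [[13, 6], [-15, -5]].
Characteristic polynomial det(A - λI) = λ^2 - 8λ + 25 = 0.
Eigenvalues λ = 4 ± 3i (complex conjugate pair).
For λ=4+3i: an eigenvector is (1,-1) - i(1,-2) = (1 - i, -1 + 2i).
A real fundamental pair from Re and Im of e^((4+3i)t)v: X_1 = e^(4t)(cos(3t)·(1,-1) + sin(3t)·(1,-2)), X_2 = e^(4t)(sin(3t)·(1,-1) - cos(3t)·(1,-2)).
General solution: K_1X_1 + K_2X_2.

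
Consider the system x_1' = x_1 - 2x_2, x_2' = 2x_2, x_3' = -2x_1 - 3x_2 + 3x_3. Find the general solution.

Coefficient matrix A = [[1, -2, 0], [0, 2, 0], [-2, -3, 3]].
det(A - λI) = 0 gives eigenvalues λ = 1, 3, 2.
For λ=1: eigenvector (1,0,1).
For λ=3: eigenvector (0,0,1).
For λ=2: eigenvector (-2,1,-1).
General solution: c_1e^(t)(1,0,1) + c_2e^(3t)(0,0,1) + c_3e^(2t)(-2,1,-1).

x_1(t) = c_1e^(t) - 2c_3e^(2t), x_2(t) = c_3e^(2t), x_3(t) = c_1e^(t) + c_2e^(3t) - c_3e^(2t)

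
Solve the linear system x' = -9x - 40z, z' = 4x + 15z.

x(t) = C_1e^(3t)sin(4t) + 3C_1e^(3t)cos(4t) + 3C_2e^(3t)sin(4t) - C_2e^(3t)cos(4t), z(t) = -C_1e^(3t)cos(4t) - C_2e^(3t)sin(4t)

Coefficient matrix A = [[-9, -40], [4, 15]].
Characteristic polynomial det(A - λI) = λ^2 - 6λ + 25 = 0.
Eigenvalues λ = 3 ± 4i (complex conjugate pair).
For λ=3+4i: an eigenvector is (3,-1) - i(1,0) = (3 - i, -1).
A real fundamental pair from Re and Im of e^((3+4i)t)v: X_1 = e^(3t)(cos(4t)·(3,-1) + sin(4t)·(1,0)), X_2 = e^(3t)(sin(4t)·(3,-1) - cos(4t)·(1,0)).
General solution: C_1X_1 + C_2X_2.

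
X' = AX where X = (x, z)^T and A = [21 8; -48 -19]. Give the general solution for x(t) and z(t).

x(t) = -C_1e^(5t) - C_2e^(-3t), z(t) = 2C_1e^(5t) + 3C_2e^(-3t)

Coefficient matrix A = [[21, 8], [-48, -19]].
Characteristic polynomial det(A - λI) = λ^2 - 2λ - 15 = 0.
Eigenvalues λ = 5, -3.
For λ=5: (A-λI) row 1 is [16, 8], so an eigenvector is (-1, 2).
For λ=-3: (A-λI) row 1 is [24, 8], so an eigenvector is (-1, 3).
General solution: C_1e^(5t)(-1,2) + C_2e^(-3t)(-1,3).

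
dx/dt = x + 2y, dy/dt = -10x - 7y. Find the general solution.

x(t) = -C_1e^(-3t)sin(2t) + C_2e^(-3t)cos(2t), y(t) = 2C_1e^(-3t)sin(2t) - C_1e^(-3t)cos(2t) - C_2e^(-3t)sin(2t) - 2C_2e^(-3t)cos(2t)

Coefficient matrix A = [[1, 2], [-10, -7]].
Characteristic polynomial det(A - λI) = λ^2 + 6λ + 13 = 0.
Eigenvalues λ = -3 ± 2i (complex conjugate pair).
For λ=-3+2i: an eigenvector is (0,-1) - i(-1,2) = (0 + i, -1 - 2i).
A real fundamental pair from Re and Im of e^((-3+2i)t)v: X_1 = e^(-3t)(cos(2t)·(0,-1) + sin(2t)·(-1,2)), X_2 = e^(-3t)(sin(2t)·(0,-1) - cos(2t)·(-1,2)).
General solution: C_1X_1 + C_2X_2.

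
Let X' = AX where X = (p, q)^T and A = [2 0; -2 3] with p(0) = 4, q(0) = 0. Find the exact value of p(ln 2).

A = [[2,0],[-2,3]]; eigenvalues λ = 2, 3.
Eigenvectors: (-1,-2) for λ=2, (0,1) for λ=3.
From the initial condition, c_1 = -4, c_2 = -8.
p(ln 2) = (-4)(2^2)(-1) + (-8)(2^3)(0) = 16.

16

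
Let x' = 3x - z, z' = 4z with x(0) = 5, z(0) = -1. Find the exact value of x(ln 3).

A = [[3,-1],[0,4]]; eigenvalues λ = 3, 4.
Eigenvectors: (1,0) for λ=3, (-1,1) for λ=4.
From the initial condition, c_1 = 4, c_2 = -1.
x(ln 3) = (4)(3^3)(1) + (-1)(3^4)(-1) = 189.

189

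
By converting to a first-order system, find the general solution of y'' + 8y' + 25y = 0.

y(t) = c_1e^(-4t)cos(3t) + c_2e^(-4t)sin(3t)

Let x_1 = y, x_2 = y'. Then x_1' = x_2 and x_2' = -25x_1 - 8x_2.
A = [[0,1],[-25,-8]]; det(A-λI) = λ^2 + 8λ + 25.
Eigenvalues λ = -4 ± 3i.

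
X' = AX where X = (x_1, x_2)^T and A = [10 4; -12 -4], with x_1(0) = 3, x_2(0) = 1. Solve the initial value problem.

Coefficient matrix A = [[10, 4], [-12, -4]].
Characteristic polynomial det(A - λI) = λ^2 - 6λ + 8 = 0.
Eigenvalues λ = 4, 2.
For λ=4: (A-λI) row 1 is [6, 4], so an eigenvector is (2, -3).
For λ=2: (A-λI) row 1 is [8, 4], so an eigenvector is (-1, 2).
General solution: c_1e^(4t)(2,-3) + c_2e^(2t)(-1,2).
Applying x_1(0)=3, x_2(0)=1 gives c_1=7, c_2=11.

x_1(t) = 14e^(4t) - 11e^(2t), x_2(t) = -21e^(4t) + 22e^(2t)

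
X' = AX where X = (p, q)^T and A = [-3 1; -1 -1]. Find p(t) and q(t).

p(t) = -K_1e^(-2t) - K_2te^(-2t) + K_2e^(-2t), q(t) = -K_1e^(-2t) - K_2te^(-2t)

Coefficient matrix A = [[-3, 1], [-1, -1]].
Characteristic polynomial det(A - λI) = λ^2 + 4λ + 4 = 0.
Single eigenvalue λ = -2 with algebraic multiplicity 2.
Eigenvector v = (-1,-1); generalized eigenvector w with (A-λI)w=v is (1,0).
General solution: e^(-2t)[K_1·v + K_2·(t·v + w)].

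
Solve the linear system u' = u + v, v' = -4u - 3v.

Coefficient matrix A = [[1, 1], [-4, -3]].
Characteristic polynomial det(A - λI) = λ^2 + 2λ + 1 = 0.
Single eigenvalue λ = -1 with algebraic multiplicity 2.
Eigenvector v = (1,-2); generalized eigenvector w with (A-λI)w=v is (-1,3).
General solution: e^(-t)[K_1·v + K_2·(t·v + w)].

u(t) = K_1e^(-t) + K_2te^(-t) - K_2e^(-t), v(t) = -2K_1e^(-t) - 2K_2te^(-t) + 3K_2e^(-t)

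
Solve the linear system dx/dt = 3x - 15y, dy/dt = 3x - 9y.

x(t) = K_1e^(-3t)sin(3t) - 2K_1e^(-3t)cos(3t) - 2K_2e^(-3t)sin(3t) - K_2e^(-3t)cos(3t), y(t) = -K_1e^(-3t)cos(3t) - K_2e^(-3t)sin(3t)

Coefficient matrix A = [[3, -15], [3, -9]].
Characteristic polynomial det(A - λI) = λ^2 + 6λ + 18 = 0.
Eigenvalues λ = -3 ± 3i (complex conjugate pair).
For λ=-3+3i: an eigenvector is (-2,-1) - i(1,0) = (-2 - i, -1).
A real fundamental pair from Re and Im of e^((-3+3i)t)v: X_1 = e^(-3t)(cos(3t)·(-2,-1) + sin(3t)·(1,0)), X_2 = e^(-3t)(sin(3t)·(-2,-1) - cos(3t)·(1,0)).
General solution: K_1X_1 + K_2X_2.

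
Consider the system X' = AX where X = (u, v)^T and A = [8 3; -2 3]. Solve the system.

Coefficient matrix A = [[8, 3], [-2, 3]].
Characteristic polynomial det(A - λI) = λ^2 - 11λ + 30 = 0.
Eigenvalues λ = 5, 6.
For λ=5: (A-λI) row 1 is [3, 3], so an eigenvector is (1, -1).
For λ=6: (A-λI) row 1 is [2, 3], so an eigenvector is (-3, 2).
General solution: K_1e^(5t)(1,-1) + K_2e^(6t)(-3,2).

u(t) = K_1e^(5t) - 3K_2e^(6t), v(t) = -K_1e^(5t) + 2K_2e^(6t)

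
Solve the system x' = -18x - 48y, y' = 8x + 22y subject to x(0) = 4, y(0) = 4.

Coefficient matrix A = [[-18, -48], [8, 22]].
Characteristic polynomial det(A - λI) = λ^2 - 4λ - 12 = 0.
Eigenvalues λ = 6, -2.
For λ=6: (A-λI) row 1 is [-24, -48], so an eigenvector is (-2, 1).
For λ=-2: (A-λI) row 1 is [-16, -48], so an eigenvector is (3, -1).
General solution: C_1e^(6t)(-2,1) + C_2e^(-2t)(3,-1).
Applying x(0)=4, y(0)=4 gives C_1=16, C_2=12.

x(t) = -32e^(6t) + 36e^(-2t), y(t) = 16e^(6t) - 12e^(-2t)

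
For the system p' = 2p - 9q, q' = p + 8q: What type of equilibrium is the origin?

A = [[2,-9],[1,8]]; det(A-λI) = λ^2 - 10λ + 25.
repeated λ = 5 with a single eigenvector.

unstable improper node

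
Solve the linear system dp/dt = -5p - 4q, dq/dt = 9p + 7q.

p(t) = -2K_1e^(t) - 2K_2te^(t) - K_2e^(t), q(t) = 3K_1e^(t) + 3K_2te^(t) + 2K_2e^(t)

Coefficient matrix A = [[-5, -4], [9, 7]].
Characteristic polynomial det(A - λI) = λ^2 - 2λ + 1 = 0.
Single eigenvalue λ = 1 with algebraic multiplicity 2.
Eigenvector v = (-2,3); generalized eigenvector w with (A-λI)w=v is (-1,2).
General solution: e^(t)[K_1·v + K_2·(t·v + w)].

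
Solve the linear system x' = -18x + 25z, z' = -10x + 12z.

x(t) = 2c_1e^(-3t)sin(5t) + c_1e^(-3t)cos(5t) + c_2e^(-3t)sin(5t) - 2c_2e^(-3t)cos(5t), z(t) = c_1e^(-3t)sin(5t) + c_1e^(-3t)cos(5t) + c_2e^(-3t)sin(5t) - c_2e^(-3t)cos(5t)

Coefficient matrix A = [[-18, 25], [-10, 12]].
Characteristic polynomial det(A - λI) = λ^2 + 6λ + 34 = 0.
Eigenvalues λ = -3 ± 5i (complex conjugate pair).
For λ=-3+5i: an eigenvector is (1,1) - i(2,1) = (1 - 2i, 1 - i).
A real fundamental pair from Re and Im of e^((-3+5i)t)v: X_1 = e^(-3t)(cos(5t)·(1,1) + sin(5t)·(2,1)), X_2 = e^(-3t)(sin(5t)·(1,1) - cos(5t)·(2,1)).
General solution: c_1X_1 + c_2X_2.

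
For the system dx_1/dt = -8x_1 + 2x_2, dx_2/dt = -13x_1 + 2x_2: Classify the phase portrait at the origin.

stable spiral

A = [[-8,2],[-13,2]]; det(A-λI) = λ^2 + 6λ + 10.
λ = -3 ± i: negative real part.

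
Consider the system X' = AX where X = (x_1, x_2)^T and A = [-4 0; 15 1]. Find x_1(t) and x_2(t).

x_1(t) = -K_1e^(-4t), x_2(t) = 3K_1e^(-4t) - K_2e^(t)

Coefficient matrix A = [[-4, 0], [15, 1]].
Characteristic polynomial det(A - λI) = λ^2 + 3λ - 4 = 0.
Eigenvalues λ = -4, 1.
For λ=-4: (A-λI) row 2 is [15, 5], so an eigenvector is (-1, 3).
For λ=1: (A-λI) row 1 is [-5, 0], so an eigenvector is (0, -1).
General solution: K_1e^(-4t)(-1,3) + K_2e^(t)(0,-1).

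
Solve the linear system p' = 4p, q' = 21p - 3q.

p(t) = c_2e^(4t), q(t) = -c_1e^(-3t) + 3c_2e^(4t)

Coefficient matrix A = [[4, 0], [21, -3]].
Characteristic polynomial det(A - λI) = λ^2 - λ - 12 = 0.
Eigenvalues λ = -3, 4.
For λ=-3: (A-λI) row 1 is [7, 0], so an eigenvector is (0, -1).
For λ=4: (A-λI) row 2 is [21, -7], so an eigenvector is (1, 3).
General solution: c_1e^(-3t)(0,-1) + c_2e^(4t)(1,3).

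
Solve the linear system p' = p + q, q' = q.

p(t) = -c_1e^(t) - c_2te^(t) - 3c_2e^(t), q(t) = -c_2e^(t)

Coefficient matrix A = [[1, 1], [0, 1]].
Characteristic polynomial det(A - λI) = λ^2 - 2λ + 1 = 0.
Single eigenvalue λ = 1 with algebraic multiplicity 2.
Eigenvector v = (-1,0); generalized eigenvector w with (A-λI)w=v is (-3,-1).
General solution: e^(t)[c_1·v + c_2·(t·v + w)].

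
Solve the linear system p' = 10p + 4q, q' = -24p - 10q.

p(t) = c_1e^(-2t) - c_2e^(2t), q(t) = -3c_1e^(-2t) + 2c_2e^(2t)

Coefficient matrix A = [[10, 4], [-24, -10]].
Characteristic polynomial det(A - λI) = λ^2 - 4 = 0.
Eigenvalues λ = -2, 2.
For λ=-2: (A-λI) row 1 is [12, 4], so an eigenvector is (1, -3).
For λ=2: (A-λI) row 1 is [8, 4], so an eigenvector is (-1, 2).
General solution: c_1e^(-2t)(1,-3) + c_2e^(2t)(-1,2).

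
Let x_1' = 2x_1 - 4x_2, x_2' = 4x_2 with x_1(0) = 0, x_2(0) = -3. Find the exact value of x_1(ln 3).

A = [[2,-4],[0,4]]; eigenvalues λ = 4, 2.
Eigenvectors: (-2,1) for λ=4, (-1,0) for λ=2.
From the initial condition, c_1 = -3, c_2 = 6.
x_1(ln 3) = (-3)(3^4)(-2) + (6)(3^2)(-1) = 432.

432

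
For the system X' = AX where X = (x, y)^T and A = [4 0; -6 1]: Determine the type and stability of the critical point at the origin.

A = [[4,0],[-6,1]]; det(A-λI) = λ^2 - 5λ + 4.
λ = 4, 1: both positive.

unstable node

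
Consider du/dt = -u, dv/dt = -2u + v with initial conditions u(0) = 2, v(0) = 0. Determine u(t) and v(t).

Coefficient matrix A = [[-1, 0], [-2, 1]].
Characteristic polynomial det(A - λI) = λ^2 - 1 = 0.
Eigenvalues λ = -1, 1.
For λ=-1: (A-λI) row 2 is [-2, 2], so an eigenvector is (1, 1).
For λ=1: (A-λI) row 1 is [-2, 0], so an eigenvector is (0, -1).
General solution: c_1e^(-t)(1,1) + c_2e^(t)(0,-1).
Applying u(0)=2, v(0)=0 gives c_1=2, c_2=2.

u(t) = 2e^(-t), v(t) = -2e^(t) + 2e^(-t)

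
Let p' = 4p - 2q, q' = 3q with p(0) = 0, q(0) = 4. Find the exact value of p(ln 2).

A = [[4,-2],[0,3]]; eigenvalues λ = 4, 3.
Eigenvectors: (1,0) for λ=4, (-2,-1) for λ=3.
From the initial condition, c_1 = -8, c_2 = -4.
p(ln 2) = (-8)(2^4)(1) + (-4)(2^3)(-2) = -64.

-64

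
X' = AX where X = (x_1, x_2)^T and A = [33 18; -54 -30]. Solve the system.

Coefficient matrix A = [[33, 18], [-54, -30]].
Characteristic polynomial det(A - λI) = λ^2 - 3λ - 18 = 0.
Eigenvalues λ = -3, 6.
For λ=-3: (A-λI) row 1 is [36, 18], so an eigenvector is (1, -2).
For λ=6: (A-λI) row 1 is [27, 18], so an eigenvector is (-2, 3).
General solution: K_1e^(-3t)(1,-2) + K_2e^(6t)(-2,3).

x_1(t) = K_1e^(-3t) - 2K_2e^(6t), x_2(t) = -2K_1e^(-3t) + 3K_2e^(6t)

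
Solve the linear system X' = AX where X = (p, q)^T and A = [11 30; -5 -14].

Coefficient matrix A = [[11, 30], [-5, -14]].
Characteristic polynomial det(A - λI) = λ^2 + 3λ - 4 = 0.
Eigenvalues λ = -4, 1.
For λ=-4: (A-λI) row 1 is [15, 30], so an eigenvector is (-2, 1).
For λ=1: (A-λI) row 1 is [10, 30], so an eigenvector is (3, -1).
General solution: c_1e^(-4t)(-2,1) + c_2e^(t)(3,-1).

p(t) = -2c_1e^(-4t) + 3c_2e^(t), q(t) = c_1e^(-4t) - c_2e^(t)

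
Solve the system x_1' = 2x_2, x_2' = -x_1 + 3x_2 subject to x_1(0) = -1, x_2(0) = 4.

x_1(t) = 9e^(2t) - 10e^(t), x_2(t) = 9e^(2t) - 5e^(t)

Coefficient matrix A = [[0, 2], [-1, 3]].
Characteristic polynomial det(A - λI) = λ^2 - 3λ + 2 = 0.
Eigenvalues λ = 1, 2.
For λ=1: (A-λI) row 1 is [-1, 2], so an eigenvector is (-2, -1).
For λ=2: (A-λI) row 1 is [-2, 2], so an eigenvector is (-1, -1).
General solution: C_1e^(t)(-2,-1) + C_2e^(2t)(-1,-1).
Applying x_1(0)=-1, x_2(0)=4 gives C_1=5, C_2=-9.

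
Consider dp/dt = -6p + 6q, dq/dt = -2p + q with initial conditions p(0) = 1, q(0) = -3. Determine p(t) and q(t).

p(t) = -21e^(-2t) + 22e^(-3t), q(t) = -14e^(-2t) + 11e^(-3t)

Coefficient matrix A = [[-6, 6], [-2, 1]].
Characteristic polynomial det(A - λI) = λ^2 + 5λ + 6 = 0.
Eigenvalues λ = -3, -2.
For λ=-3: (A-λI) row 1 is [-3, 6], so an eigenvector is (2, 1).
For λ=-2: (A-λI) row 1 is [-4, 6], so an eigenvector is (3, 2).
General solution: C_1e^(-3t)(2,1) + C_2e^(-2t)(3,2).
Applying p(0)=1, q(0)=-3 gives C_1=11, C_2=-7.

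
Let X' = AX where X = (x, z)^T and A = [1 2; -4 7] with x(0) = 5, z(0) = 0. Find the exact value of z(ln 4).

A = [[1,2],[-4,7]]; eigenvalues λ = 5, 3.
Eigenvectors: (1,2) for λ=5, (-1,-1) for λ=3.
From the initial condition, c_1 = -5, c_2 = -10.
z(ln 4) = (-5)(4^5)(2) + (-10)(4^3)(-1) = -9600.

-9600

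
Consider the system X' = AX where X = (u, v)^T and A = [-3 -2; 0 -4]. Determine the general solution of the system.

u(t) = -c_1e^(-3t) + 2c_2e^(-4t), v(t) = c_2e^(-4t)

Coefficient matrix A = [[-3, -2], [0, -4]].
Characteristic polynomial det(A - λI) = λ^2 + 7λ + 12 = 0.
Eigenvalues λ = -3, -4.
For λ=-3: (A-λI) row 1 is [0, -2], so an eigenvector is (-1, 0).
For λ=-4: (A-λI) row 1 is [1, -2], so an eigenvector is (2, 1).
General solution: c_1e^(-3t)(-1,0) + c_2e^(-4t)(2,1).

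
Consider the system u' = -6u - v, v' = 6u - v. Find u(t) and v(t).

u(t) = -C_1e^(-4t) - C_2e^(-3t), v(t) = 2C_1e^(-4t) + 3C_2e^(-3t)

Coefficient matrix A = [[-6, -1], [6, -1]].
Characteristic polynomial det(A - λI) = λ^2 + 7λ + 12 = 0.
Eigenvalues λ = -4, -3.
For λ=-4: (A-λI) row 1 is [-2, -1], so an eigenvector is (-1, 2).
For λ=-3: (A-λI) row 1 is [-3, -1], so an eigenvector is (-1, 3).
General solution: C_1e^(-4t)(-1,2) + C_2e^(-3t)(-1,3).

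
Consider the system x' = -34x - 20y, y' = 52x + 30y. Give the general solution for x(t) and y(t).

Coefficient matrix A = [[-34, -20], [52, 30]].
Characteristic polynomial det(A - λI) = λ^2 + 4λ + 20 = 0.
Eigenvalues λ = -2 ± 4i (complex conjugate pair).
For λ=-2+4i: an eigenvector is (-2,3) - i(1,-2) = (-2 - i, 3 + 2i).
A real fundamental pair from Re and Im of e^((-2+4i)t)v: X_1 = e^(-2t)(cos(4t)·(-2,3) + sin(4t)·(1,-2)), X_2 = e^(-2t)(sin(4t)·(-2,3) - cos(4t)·(1,-2)).
General solution: C_1X_1 + C_2X_2.

x(t) = C_1e^(-2t)sin(4t) - 2C_1e^(-2t)cos(4t) - 2C_2e^(-2t)sin(4t) - C_2e^(-2t)cos(4t), y(t) = -2C_1e^(-2t)sin(4t) + 3C_1e^(-2t)cos(4t) + 3C_2e^(-2t)sin(4t) + 2C_2e^(-2t)cos(4t)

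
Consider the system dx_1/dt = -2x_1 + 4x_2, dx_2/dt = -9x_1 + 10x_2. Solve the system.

Coefficient matrix A = [[-2, 4], [-9, 10]].
Characteristic polynomial det(A - λI) = λ^2 - 8λ + 16 = 0.
Single eigenvalue λ = 4 with algebraic multiplicity 2.
Eigenvector v = (2,3); generalized eigenvector w with (A-λI)w=v is (-1,-1).
General solution: e^(4t)[c_1·v + c_2·(t·v + w)].

x_1(t) = 2c_1e^(4t) + 2c_2te^(4t) - c_2e^(4t), x_2(t) = 3c_1e^(4t) + 3c_2te^(4t) - c_2e^(4t)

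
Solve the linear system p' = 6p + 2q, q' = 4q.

p(t) = K_1e^(6t) + K_2e^(4t), q(t) = -K_2e^(4t)

Coefficient matrix A = [[6, 2], [0, 4]].
Characteristic polynomial det(A - λI) = λ^2 - 10λ + 24 = 0.
Eigenvalues λ = 6, 4.
For λ=6: (A-λI) row 1 is [0, 2], so an eigenvector is (1, 0).
For λ=4: (A-λI) row 1 is [2, 2], so an eigenvector is (1, -1).
General solution: K_1e^(6t)(1,0) + K_2e^(4t)(1,-1).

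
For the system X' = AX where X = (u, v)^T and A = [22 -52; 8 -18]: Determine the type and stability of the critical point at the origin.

unstable spiral

A = [[22,-52],[8,-18]]; det(A-λI) = λ^2 - 4λ + 20.
λ = 2 ± 4i: positive real part.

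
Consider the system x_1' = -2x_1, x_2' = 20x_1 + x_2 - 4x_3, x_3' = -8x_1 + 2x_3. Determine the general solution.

x_1(t) = c_1e^(-2t), x_2(t) = -4c_1e^(-2t) + c_2e^(t) - 4c_3e^(2t), x_3(t) = 2c_1e^(-2t) + c_3e^(2t)

Coefficient matrix A = [[-2, 0, 0], [20, 1, -4], [-8, 0, 2]].
det(A - λI) = 0 gives eigenvalues λ = -2, 1, 2.
For λ=-2: eigenvector (1,-4,2).
For λ=1: eigenvector (0,1,0).
For λ=2: eigenvector (0,-4,1).
General solution: c_1e^(-2t)(1,-4,2) + c_2e^(t)(0,1,0) + c_3e^(2t)(0,-4,1).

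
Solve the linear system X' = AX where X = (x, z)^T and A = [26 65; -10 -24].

Coefficient matrix A = [[26, 65], [-10, -24]].
Characteristic polynomial det(A - λI) = λ^2 - 2λ + 26 = 0.
Eigenvalues λ = 1 ± 5i (complex conjugate pair).
For λ=1+5i: an eigenvector is (-3,1) - i(-2,1) = (-3 + 2i, 1 - i).
A real fundamental pair from Re and Im of e^((1+5i)t)v: X_1 = e^(t)(cos(5t)·(-3,1) + sin(5t)·(-2,1)), X_2 = e^(t)(sin(5t)·(-3,1) - cos(5t)·(-2,1)).
General solution: c_1X_1 + c_2X_2.

x(t) = -2c_1e^(t)sin(5t) - 3c_1e^(t)cos(5t) - 3c_2e^(t)sin(5t) + 2c_2e^(t)cos(5t), z(t) = c_1e^(t)sin(5t) + c_1e^(t)cos(5t) + c_2e^(t)sin(5t) - c_2e^(t)cos(5t)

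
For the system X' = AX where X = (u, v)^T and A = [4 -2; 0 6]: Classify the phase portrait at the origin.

unstable node

A = [[4,-2],[0,6]]; det(A-λI) = λ^2 - 10λ + 24.
λ = 6, 4: both positive.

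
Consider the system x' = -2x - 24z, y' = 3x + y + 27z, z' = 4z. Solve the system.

Coefficient matrix A = [[-2, 0, -24], [3, 1, 27], [0, 0, 4]].
det(A - λI) = 0 gives eigenvalues λ = -2, 1, 4.
For λ=-2: eigenvector (1,-1,0).
For λ=1: eigenvector (0,1,0).
For λ=4: eigenvector (-4,5,1).
General solution: c_1e^(-2t)(1,-1,0) + c_2e^(t)(0,1,0) + c_3e^(4t)(-4,5,1).

x(t) = c_1e^(-2t) - 4c_3e^(4t), y(t) = -c_1e^(-2t) + c_2e^(t) + 5c_3e^(4t), z(t) = c_3e^(4t)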